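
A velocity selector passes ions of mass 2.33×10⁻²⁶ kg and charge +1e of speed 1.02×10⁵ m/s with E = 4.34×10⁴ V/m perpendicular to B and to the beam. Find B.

B = 0.425 T

Balance of forces in the selector: qE = qvB ⇒ B = E/v.
B = 4.34×10⁴/1.02×10⁵ = 0.425 T.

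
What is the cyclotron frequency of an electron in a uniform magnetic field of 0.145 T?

f ≈ 4.06×10⁹ Hz

f = |q|B/(2πm).
f = (1.602×10⁻¹⁹)(0.145)/(2π·9.109×10⁻³¹) ≈ 4.06×10⁹ Hz.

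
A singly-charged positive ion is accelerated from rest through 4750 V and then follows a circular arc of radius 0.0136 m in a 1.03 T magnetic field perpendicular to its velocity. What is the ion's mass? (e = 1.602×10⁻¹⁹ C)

Combine |q|V = ½mv² and r = mv/(|q|B): eliminate v to get m = qB²r²/(2V).
m = (1.602×10⁻¹⁹)(1.03)²(0.0136)²/(2·4750) ≈ 3.31×10⁻²⁷ kg.

m ≈ 3.31×10⁻²⁷ kg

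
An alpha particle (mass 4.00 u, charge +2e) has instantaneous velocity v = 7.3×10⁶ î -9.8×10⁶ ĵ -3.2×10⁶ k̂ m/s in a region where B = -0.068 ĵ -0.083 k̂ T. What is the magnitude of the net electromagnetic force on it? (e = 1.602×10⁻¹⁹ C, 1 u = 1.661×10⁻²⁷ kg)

|F| ≈ 3.15×10⁻¹³ N

v×B = (5.96×10⁵, 6.06×10⁵, -4.96×10⁵) N/C.
F = q v×B = (3.204×10⁻¹⁹ C)·(5.96×10⁵, 6.06×10⁵, -4.96×10⁵) = (1.91×10⁻¹³, 1.94×10⁻¹³, -1.59×10⁻¹³) N.
|F| = 3.15×10⁻¹³ N.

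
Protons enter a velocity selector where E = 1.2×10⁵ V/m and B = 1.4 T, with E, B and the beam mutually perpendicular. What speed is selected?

For undeflected motion the electric and magnetic forces balance: qE = qvB.
v = E/B = 1.2×10⁵/1.4 = 8.6×10⁴ m/s.

v = 8.6×10⁴ m/s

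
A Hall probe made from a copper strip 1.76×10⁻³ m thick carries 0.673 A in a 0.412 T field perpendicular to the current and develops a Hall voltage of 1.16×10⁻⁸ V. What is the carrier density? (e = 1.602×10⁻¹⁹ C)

n ≈ 8.48×10²⁸ m⁻³

From V_H = IB/(n e t), n = IB/(V_H e t).
n = (0.673)(0.412)/((1.16×10⁻⁸)(1.602×10⁻¹⁹)(1.76×10⁻³)) ≈ 8.48×10²⁸ m⁻³.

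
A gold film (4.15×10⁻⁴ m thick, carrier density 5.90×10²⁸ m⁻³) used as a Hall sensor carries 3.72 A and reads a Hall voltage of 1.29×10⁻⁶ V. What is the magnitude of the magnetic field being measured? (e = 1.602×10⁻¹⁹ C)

B ≈ 1.36 T

From V_H = IB/(n e t), B = V_H n e t / I.
B = (1.29×10⁻⁶)(5.90×10²⁸)(1.602×10⁻¹⁹)(4.15×10⁻⁴)/3.72 ≈ 1.36 T.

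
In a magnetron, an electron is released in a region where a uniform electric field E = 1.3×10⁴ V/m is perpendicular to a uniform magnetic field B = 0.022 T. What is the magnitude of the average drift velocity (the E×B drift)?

The steady drift has the magnetic force balancing the electric force, so v_d = E/B.
v_d = 1.3×10⁴/0.022 = 5.9×10⁵ m/s.

v_d ≈ 5.9×10⁵ m/s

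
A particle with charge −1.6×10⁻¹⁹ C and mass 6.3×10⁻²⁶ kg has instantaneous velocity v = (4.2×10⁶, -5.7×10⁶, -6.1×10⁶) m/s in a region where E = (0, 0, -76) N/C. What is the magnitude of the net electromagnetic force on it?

|F| ≈ 1.22×10⁻¹⁷ N

Only an electric field acts, so F = qE = (−1.6×10⁻¹⁹ C)·(0, 0, -76.0) = (0, 0, 1.22×10⁻¹⁷) N.
|F| = 1.22×10⁻¹⁷ N.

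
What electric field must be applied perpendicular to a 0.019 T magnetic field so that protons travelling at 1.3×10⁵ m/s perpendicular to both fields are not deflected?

For straight-line motion qE = qvB, so E = vB.
E = 1.3×10⁵ × 0.019 = 2500 V/m.

E = 2500 V/m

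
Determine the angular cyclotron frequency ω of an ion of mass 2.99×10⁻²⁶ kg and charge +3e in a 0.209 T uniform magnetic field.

ω ≈ 3.36×10⁶ rad/s

ω = |q|B/m.
ω = (4.806×10⁻¹⁹)(0.209)/2.99×10⁻²⁶ ≈ 3.36×10⁶ rad/s.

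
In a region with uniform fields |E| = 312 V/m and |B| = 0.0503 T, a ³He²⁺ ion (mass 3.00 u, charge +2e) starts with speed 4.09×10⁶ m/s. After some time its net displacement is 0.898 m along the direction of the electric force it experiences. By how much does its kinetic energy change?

ΔKE ≈ 8.98×10⁻¹⁷ J

The magnetic force is always ⟂ v and does no work; only the electric force changes KE.
ΔKE = F_E · d = |q|E d = (3.204×10⁻¹⁹)(312)(0.898) ≈ 8.98×10⁻¹⁷ J.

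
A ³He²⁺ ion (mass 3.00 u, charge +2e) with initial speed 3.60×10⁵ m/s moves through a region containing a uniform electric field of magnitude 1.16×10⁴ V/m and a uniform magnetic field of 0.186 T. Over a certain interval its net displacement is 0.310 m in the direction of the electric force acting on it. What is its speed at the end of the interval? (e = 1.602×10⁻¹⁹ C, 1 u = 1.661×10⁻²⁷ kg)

v_f ≈ 7.69×10⁵ m/s

B does no work; ΔKE = |q|E d.
½mv_f² = ½mv₀² + |q|Ed = ½(4.983×10⁻²⁷)(3.60×10⁵)² + (3.204×10⁻¹⁹)(1.16×10⁴)(0.310) ≈ 3.229×10⁻¹⁶ J + 1.152×10⁻¹⁵ J ≈ 1.475×10⁻¹⁵ J.
v_f = √(2·1.475×10⁻¹⁵/4.983×10⁻²⁷) ≈ 7.69×10⁵ m/s.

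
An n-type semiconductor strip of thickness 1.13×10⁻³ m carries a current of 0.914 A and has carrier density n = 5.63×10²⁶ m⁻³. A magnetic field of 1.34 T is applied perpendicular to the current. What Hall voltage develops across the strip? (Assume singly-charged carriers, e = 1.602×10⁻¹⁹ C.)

V_H = IB/(n e t).
V_H = (0.914)(1.34)/((5.63×10²⁶)(1.602×10⁻¹⁹)(1.13×10⁻³)) ≈ 1.20×10⁻⁵ V.

V_H ≈ 1.20×10⁻⁵ V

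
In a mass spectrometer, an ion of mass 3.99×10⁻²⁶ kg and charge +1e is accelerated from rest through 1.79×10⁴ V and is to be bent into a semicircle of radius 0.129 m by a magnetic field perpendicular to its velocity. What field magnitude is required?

B ≈ 0.732 T

v = √(2|q|V/m) = √(2·1.602×10⁻¹⁹·1.79×10⁴/3.99×10⁻²⁶) ≈ 3.791×10⁵ m/s.
B = mv/(|q|r) = (3.99×10⁻²⁶)(3.791×10⁵)/((1.602×10⁻¹⁹)(0.129)) ≈ 0.732 T.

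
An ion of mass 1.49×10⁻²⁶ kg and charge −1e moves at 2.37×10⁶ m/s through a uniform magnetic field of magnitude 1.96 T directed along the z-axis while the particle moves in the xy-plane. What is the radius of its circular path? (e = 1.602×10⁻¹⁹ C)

The magnetic force provides the centripetal force: |q|vB = mv²/r.
r = mv/(|q|B) = (1.49×10⁻²⁶)(2.37×10⁶)/((1.602×10⁻¹⁹)(1.96)) ≈ 0.112 m.

r ≈ 0.112 m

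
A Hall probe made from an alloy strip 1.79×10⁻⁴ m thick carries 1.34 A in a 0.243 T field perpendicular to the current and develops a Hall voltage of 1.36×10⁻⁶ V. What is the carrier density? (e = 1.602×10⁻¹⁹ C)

From V_H = IB/(n e t), n = IB/(V_H e t).
n = (1.34)(0.243)/((1.36×10⁻⁶)(1.602×10⁻¹⁹)(1.79×10⁻⁴)) ≈ 8.35×10²⁷ m⁻³.

n ≈ 8.35×10²⁷ m⁻³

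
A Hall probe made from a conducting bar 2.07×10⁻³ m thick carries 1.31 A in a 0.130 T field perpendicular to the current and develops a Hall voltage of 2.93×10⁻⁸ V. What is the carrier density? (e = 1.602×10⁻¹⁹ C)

From V_H = IB/(n e t), n = IB/(V_H e t).
n = (1.31)(0.130)/((2.93×10⁻⁸)(1.602×10⁻¹⁹)(2.07×10⁻³)) ≈ 1.75×10²⁸ m⁻³.

n ≈ 1.75×10²⁸ m⁻³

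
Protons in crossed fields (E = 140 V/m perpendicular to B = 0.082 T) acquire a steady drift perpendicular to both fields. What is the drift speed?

In crossed fields the guiding centre drifts at v_d = |E×B|/B² = E/B, independent of charge and mass.
v_d = 140/0.082 = 1700 m/s.

v_d ≈ 1700 m/s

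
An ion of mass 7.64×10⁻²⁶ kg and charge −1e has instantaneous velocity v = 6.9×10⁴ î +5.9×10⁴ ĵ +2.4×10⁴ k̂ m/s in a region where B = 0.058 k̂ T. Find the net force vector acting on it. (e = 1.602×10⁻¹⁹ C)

F ≈ (-5.48×10⁻¹⁶, 6.41×10⁻¹⁶, 0) N

v×B = (3420, -4000, 0) N/C.
F = q v×B = (−1.602×10⁻¹⁹ C)·(3420, -4000, 0) = (-5.48×10⁻¹⁶, 6.41×10⁻¹⁶, 0) N.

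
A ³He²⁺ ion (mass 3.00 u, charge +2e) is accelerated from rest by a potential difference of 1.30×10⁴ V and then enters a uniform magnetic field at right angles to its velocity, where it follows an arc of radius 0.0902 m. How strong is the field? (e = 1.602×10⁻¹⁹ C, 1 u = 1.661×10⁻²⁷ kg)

B ≈ 0.223 T

v = √(2|q|V/m) = √(2·3.204×10⁻¹⁹·1.30×10⁴/4.983×10⁻²⁷) ≈ 1.293×10⁶ m/s.
B = mv/(|q|r) = (4.983×10⁻²⁷)(1.293×10⁶)/((3.204×10⁻¹⁹)(0.0902)) ≈ 0.223 T.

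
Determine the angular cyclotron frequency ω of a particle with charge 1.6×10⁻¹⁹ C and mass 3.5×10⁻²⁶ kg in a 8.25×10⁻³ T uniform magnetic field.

ω = |q|B/m.
ω = (1.6×10⁻¹⁹)(8.25×10⁻³)/3.5×10⁻²⁶ ≈ 3.77×10⁴ rad/s.

ω ≈ 3.77×10⁴ rad/s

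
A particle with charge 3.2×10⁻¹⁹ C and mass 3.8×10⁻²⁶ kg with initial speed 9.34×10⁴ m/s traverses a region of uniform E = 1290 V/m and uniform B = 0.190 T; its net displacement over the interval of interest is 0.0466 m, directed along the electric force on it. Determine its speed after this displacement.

v_f ≈ 9.87×10⁴ m/s

B does no work; ΔKE = |q|E d.
½mv_f² = ½mv₀² + |q|Ed = ½(3.8×10⁻²⁶)(9.34×10⁴)² + (3.2×10⁻¹⁹)(1290)(0.0466) ≈ 1.657×10⁻¹⁶ J + 1.924×10⁻¹⁷ J ≈ 1.850×10⁻¹⁶ J.
v_f = √(2·1.850×10⁻¹⁶/3.8×10⁻²⁶) ≈ 9.87×10⁴ m/s.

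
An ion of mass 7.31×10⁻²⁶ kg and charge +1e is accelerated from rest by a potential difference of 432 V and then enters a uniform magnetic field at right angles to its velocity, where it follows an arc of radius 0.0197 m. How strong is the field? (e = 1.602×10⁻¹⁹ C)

v = √(2|q|V/m) = √(2·1.602×10⁻¹⁹·432/7.31×10⁻²⁶) ≈ 4.351×10⁴ m/s.
B = mv/(|q|r) = (7.31×10⁻²⁶)(4.351×10⁴)/((1.602×10⁻¹⁹)(0.0197)) ≈ 1.01 T.

B ≈ 1.01 T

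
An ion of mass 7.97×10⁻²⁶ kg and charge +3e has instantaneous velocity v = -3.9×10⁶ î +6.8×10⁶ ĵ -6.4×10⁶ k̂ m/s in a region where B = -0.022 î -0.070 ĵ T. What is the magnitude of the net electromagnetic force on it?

|F| ≈ 3.04×10⁻¹³ N

v×B = (-4.48×10⁵, 1.41×10⁵, 4.23×10⁵) N/C.
F = q v×B = (4.806×10⁻¹⁹ C)·(-4.48×10⁵, 1.41×10⁵, 4.23×10⁵) = (-2.15×10⁻¹³, 6.77×10⁻¹⁴, 2.03×10⁻¹³) N.
|F| = 3.04×10⁻¹³ N.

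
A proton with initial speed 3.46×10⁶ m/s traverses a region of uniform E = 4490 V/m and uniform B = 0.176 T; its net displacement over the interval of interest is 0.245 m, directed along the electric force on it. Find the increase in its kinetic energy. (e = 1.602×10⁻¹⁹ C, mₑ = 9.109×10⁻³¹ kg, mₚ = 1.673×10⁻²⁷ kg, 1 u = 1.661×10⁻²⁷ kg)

The magnetic force is always ⟂ v and does no work; only the electric force changes KE.
ΔKE = F_E · d = |q|E d = (1.602×10⁻¹⁹)(4490)(0.245) ≈ 1.76×10⁻¹⁶ J.

ΔKE ≈ 1.76×10⁻¹⁶ J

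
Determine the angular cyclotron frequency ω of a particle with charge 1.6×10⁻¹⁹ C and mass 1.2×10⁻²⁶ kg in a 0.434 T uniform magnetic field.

ω = |q|B/m.
ω = (1.6×10⁻¹⁹)(0.434)/1.2×10⁻²⁶ ≈ 5.79×10⁶ rad/s.

ω ≈ 5.79×10⁶ rad/s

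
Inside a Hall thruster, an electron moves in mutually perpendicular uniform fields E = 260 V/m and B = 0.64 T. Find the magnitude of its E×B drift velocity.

In crossed fields the guiding centre drifts at v_d = |E×B|/B² = E/B, independent of charge and mass.
v_d = 260/0.64 = 410 m/s.

v_d ≈ 410 m/s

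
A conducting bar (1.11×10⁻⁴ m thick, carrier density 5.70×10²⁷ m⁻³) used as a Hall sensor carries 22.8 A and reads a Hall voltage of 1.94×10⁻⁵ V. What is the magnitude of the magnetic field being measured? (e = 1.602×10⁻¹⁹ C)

From V_H = IB/(n e t), B = V_H n e t / I.
B = (1.94×10⁻⁵)(5.70×10²⁷)(1.602×10⁻¹⁹)(1.11×10⁻⁴)/22.8 ≈ 0.0862 T.

B ≈ 0.0862 T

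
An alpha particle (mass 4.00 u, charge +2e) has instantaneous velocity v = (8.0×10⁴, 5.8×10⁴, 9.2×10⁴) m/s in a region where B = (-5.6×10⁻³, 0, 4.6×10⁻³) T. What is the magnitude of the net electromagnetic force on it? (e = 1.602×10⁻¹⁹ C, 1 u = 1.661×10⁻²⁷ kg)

v×B = (267, -883, 325) N/C.
F = q v×B = (3.204×10⁻¹⁹ C)·(267, -883, 325) = (8.55×10⁻¹⁷, -2.83×10⁻¹⁶, 1.04×10⁻¹⁶) N.
|F| = 3.13×10⁻¹⁶ N.

|F| ≈ 3.13×10⁻¹⁶ N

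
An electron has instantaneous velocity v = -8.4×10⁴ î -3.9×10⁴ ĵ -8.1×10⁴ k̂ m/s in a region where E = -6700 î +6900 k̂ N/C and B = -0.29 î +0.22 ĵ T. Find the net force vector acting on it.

v×B = (1.78×10⁴, 2.35×10⁴, -2.98×10⁴) N/C.
E + v×B = (1.11×10⁴, 2.35×10⁴, -2.29×10⁴) N/C.
F = q(E + v×B) = (−1.602×10⁻¹⁹ C)·(1.11×10⁴, 2.35×10⁴, -2.29×10⁴) = (-1.78×10⁻¹⁵, -3.76×10⁻¹⁵, 3.67×10⁻¹⁵) N.

F ≈ (-1.78×10⁻¹⁵, -3.76×10⁻¹⁵, 3.67×10⁻¹⁵) N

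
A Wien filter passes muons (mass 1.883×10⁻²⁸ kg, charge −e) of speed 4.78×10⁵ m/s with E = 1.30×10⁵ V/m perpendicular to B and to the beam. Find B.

B = 0.272 T

Balance of forces in the selector: qE = qvB ⇒ B = E/v.
B = 1.30×10⁵/4.78×10⁵ = 0.272 T.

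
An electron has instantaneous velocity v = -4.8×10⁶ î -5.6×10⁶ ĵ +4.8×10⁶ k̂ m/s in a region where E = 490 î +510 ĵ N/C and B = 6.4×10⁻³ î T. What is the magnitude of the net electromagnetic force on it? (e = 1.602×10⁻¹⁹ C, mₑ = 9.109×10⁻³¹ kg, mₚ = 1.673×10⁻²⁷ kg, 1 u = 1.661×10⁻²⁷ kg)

|F| ≈ 7.62×10⁻¹⁵ N

v×B = (0, 3.07×10⁴, 3.58×10⁴) N/C.
E + v×B = (490, 3.12×10⁴, 3.58×10⁴) N/C.
F = q(E + v×B) = (−1.602×10⁻¹⁹ C)·(490, 3.12×10⁴, 3.58×10⁴) = (-7.85×10⁻¹⁷, -5.00×10⁻¹⁵, -5.74×10⁻¹⁵) N.
|F| = 7.62×10⁻¹⁵ N.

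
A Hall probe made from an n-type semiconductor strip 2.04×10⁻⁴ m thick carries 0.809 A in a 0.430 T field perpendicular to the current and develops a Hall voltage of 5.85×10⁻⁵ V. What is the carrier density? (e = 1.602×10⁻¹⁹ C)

n ≈ 1.82×10²⁶ m⁻³

From V_H = IB/(n e t), n = IB/(V_H e t).
n = (0.809)(0.430)/((5.85×10⁻⁵)(1.602×10⁻¹⁹)(2.04×10⁻⁴)) ≈ 1.82×10²⁶ m⁻³.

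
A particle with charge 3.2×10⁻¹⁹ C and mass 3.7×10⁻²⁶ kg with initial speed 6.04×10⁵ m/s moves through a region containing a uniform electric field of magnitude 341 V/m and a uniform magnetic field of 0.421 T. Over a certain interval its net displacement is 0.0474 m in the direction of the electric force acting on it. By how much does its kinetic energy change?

ΔKE ≈ 5.17×10⁻¹⁸ J

The magnetic force is always ⟂ v and does no work; only the electric force changes KE.
ΔKE = F_E · d = |q|E d = (3.2×10⁻¹⁹)(341)(0.0474) ≈ 5.17×10⁻¹⁸ J.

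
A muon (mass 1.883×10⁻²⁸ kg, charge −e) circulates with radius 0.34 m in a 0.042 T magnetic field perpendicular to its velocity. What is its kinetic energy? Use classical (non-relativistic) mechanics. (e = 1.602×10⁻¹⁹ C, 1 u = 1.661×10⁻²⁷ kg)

KE ≈ 1.4×10⁻¹⁴ J

v = |q|Br/m, then KE = ½mv² = (qBr)²/(2m).
v = (1.602×10⁻¹⁹)(0.042)(0.34)/1.883×10⁻²⁸ ≈ 1.215×10⁷ m/s.
KE = ½(1.883×10⁻²⁸)(1.215×10⁷)² ≈ 1.4×10⁻¹⁴ J.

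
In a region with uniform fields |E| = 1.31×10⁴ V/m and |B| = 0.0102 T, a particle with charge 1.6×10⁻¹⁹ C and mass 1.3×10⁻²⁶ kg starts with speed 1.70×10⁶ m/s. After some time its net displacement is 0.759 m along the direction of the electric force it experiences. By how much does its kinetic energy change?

The magnetic force is always ⟂ v and does no work; only the electric force changes KE.
ΔKE = F_E · d = |q|E d = (1.6×10⁻¹⁹)(1.31×10⁴)(0.759) ≈ 1.59×10⁻¹⁵ J.

ΔKE ≈ 1.59×10⁻¹⁵ J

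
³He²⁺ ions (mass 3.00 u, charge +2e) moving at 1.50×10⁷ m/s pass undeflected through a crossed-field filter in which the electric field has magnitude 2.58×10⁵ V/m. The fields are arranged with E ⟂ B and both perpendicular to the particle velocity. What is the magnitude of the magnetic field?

Balance of forces in the selector: qE = qvB ⇒ B = E/v.
B = 2.58×10⁵/1.50×10⁷ = 0.0172 T.

B = 0.0172 T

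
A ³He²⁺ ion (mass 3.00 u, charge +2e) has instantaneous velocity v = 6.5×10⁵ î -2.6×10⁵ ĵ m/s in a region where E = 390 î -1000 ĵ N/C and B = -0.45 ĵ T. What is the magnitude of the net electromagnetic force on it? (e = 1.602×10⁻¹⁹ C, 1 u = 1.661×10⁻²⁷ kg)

v×B = (0, 0, -2.92×10⁵) N/C.
E + v×B = (390, -1000, -2.92×10⁵) N/C.
F = q(E + v×B) = (3.204×10⁻¹⁹ C)·(390, -1000, -2.92×10⁵) = (1.25×10⁻¹⁶, -3.20×10⁻¹⁶, -9.37×10⁻¹⁴) N.
|F| = 9.37×10⁻¹⁴ N.

|F| ≈ 9.37×10⁻¹⁴ N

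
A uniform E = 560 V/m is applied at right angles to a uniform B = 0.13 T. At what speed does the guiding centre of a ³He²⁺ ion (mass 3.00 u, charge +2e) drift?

The steady drift has the magnetic force balancing the electric force, so v_d = E/B.
v_d = 560/0.13 = 4300 m/s.

v_d ≈ 4300 m/s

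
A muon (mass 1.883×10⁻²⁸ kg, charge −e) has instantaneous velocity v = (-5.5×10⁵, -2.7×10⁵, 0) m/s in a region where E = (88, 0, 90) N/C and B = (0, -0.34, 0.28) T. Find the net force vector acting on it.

F ≈ (1.21×10⁻¹⁴, -2.47×10⁻¹⁴, -3.00×10⁻¹⁴) N

v×B = (-7.56×10⁴, 1.54×10⁵, 1.87×10⁵) N/C.
E + v×B = (-7.55×10⁴, 1.54×10⁵, 1.87×10⁵) N/C.
F = q(E + v×B) = (−1.602×10⁻¹⁹ C)·(-7.55×10⁴, 1.54×10⁵, 1.87×10⁵) = (1.21×10⁻¹⁴, -2.47×10⁻¹⁴, -3.00×10⁻¹⁴) N.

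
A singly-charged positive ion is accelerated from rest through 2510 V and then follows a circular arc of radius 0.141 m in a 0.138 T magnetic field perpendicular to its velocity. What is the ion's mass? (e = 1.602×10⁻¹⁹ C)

m ≈ 1.21×10⁻²⁶ kg

Combine |q|V = ½mv² and r = mv/(|q|B): eliminate v to get m = qB²r²/(2V).
m = (1.602×10⁻¹⁹)(0.138)²(0.141)²/(2·2510) ≈ 1.21×10⁻²⁶ kg.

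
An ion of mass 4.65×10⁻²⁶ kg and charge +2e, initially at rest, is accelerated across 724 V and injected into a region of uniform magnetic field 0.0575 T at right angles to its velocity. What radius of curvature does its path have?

r ≈ 0.252 m

Acceleration: |q|V = ½mv² ⇒ v = √(2|q|V/m) = √(2·3.204×10⁻¹⁹·724/4.65×10⁻²⁶) ≈ 9.989×10⁴ m/s.
In the field: r = mv/(|q|B) = (4.65×10⁻²⁶)(9.989×10⁴)/((3.204×10⁻¹⁹)(0.0575)) ≈ 0.252 m.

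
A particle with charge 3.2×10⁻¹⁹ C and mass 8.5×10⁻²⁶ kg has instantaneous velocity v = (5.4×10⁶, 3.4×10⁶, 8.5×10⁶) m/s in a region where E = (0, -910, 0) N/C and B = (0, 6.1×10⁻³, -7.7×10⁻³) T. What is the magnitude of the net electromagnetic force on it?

v×B = (-7.80×10⁴, 4.16×10⁴, 3.29×10⁴) N/C.
E + v×B = (-7.80×10⁴, 4.07×10⁴, 3.29×10⁴) N/C.
F = q(E + v×B) = (3.2×10⁻¹⁹ C)·(-7.80×10⁴, 4.07×10⁴, 3.29×10⁴) = (-2.50×10⁻¹⁴, 1.30×10⁻¹⁴, 1.05×10⁻¹⁴) N.
|F| = 3.01×10⁻¹⁴ N.

|F| ≈ 3.01×10⁻¹⁴ N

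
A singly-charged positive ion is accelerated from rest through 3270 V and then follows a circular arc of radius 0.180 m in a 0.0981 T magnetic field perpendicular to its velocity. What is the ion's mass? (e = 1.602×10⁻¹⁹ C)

Combine |q|V = ½mv² and r = mv/(|q|B): eliminate v to get m = qB²r²/(2V).
m = (1.602×10⁻¹⁹)(0.0981)²(0.180)²/(2·3270) ≈ 7.64×10⁻²⁷ kg.

m ≈ 7.64×10⁻²⁷ kg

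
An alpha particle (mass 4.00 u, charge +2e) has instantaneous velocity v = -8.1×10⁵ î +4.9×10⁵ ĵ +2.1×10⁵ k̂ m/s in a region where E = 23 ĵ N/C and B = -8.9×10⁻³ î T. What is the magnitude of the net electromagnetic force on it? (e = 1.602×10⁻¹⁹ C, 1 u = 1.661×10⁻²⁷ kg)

|F| ≈ 1.52×10⁻¹⁵ N

v×B = (0, -1870, 4360) N/C.
E + v×B = (0, -1850, 4360) N/C.
F = q(E + v×B) = (3.204×10⁻¹⁹ C)·(0, -1850, 4360) = (0, -5.91×10⁻¹⁶, 1.40×10⁻¹⁵) N.
|F| = 1.52×10⁻¹⁵ N.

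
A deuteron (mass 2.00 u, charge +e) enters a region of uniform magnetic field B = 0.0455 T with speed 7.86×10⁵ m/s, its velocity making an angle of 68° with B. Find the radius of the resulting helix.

r ≈ 0.332 m

v⊥ = v sinθ = 7.86×10⁵·sin68° ≈ 7.288×10⁵ m/s.
r = m v⊥/(|q|B) = (3.322×10⁻²⁷)(7.288×10⁵)/((1.602×10⁻¹⁹)(0.0455)) ≈ 0.332 m.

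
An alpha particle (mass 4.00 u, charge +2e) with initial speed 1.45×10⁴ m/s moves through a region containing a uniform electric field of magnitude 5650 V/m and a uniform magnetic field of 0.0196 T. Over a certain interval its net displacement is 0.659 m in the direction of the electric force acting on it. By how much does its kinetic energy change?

The magnetic force is always ⟂ v and does no work; only the electric force changes KE.
ΔKE = F_E · d = |q|E d = (3.204×10⁻¹⁹)(5650)(0.659) ≈ 1.19×10⁻¹⁵ J.

ΔKE ≈ 1.19×10⁻¹⁵ J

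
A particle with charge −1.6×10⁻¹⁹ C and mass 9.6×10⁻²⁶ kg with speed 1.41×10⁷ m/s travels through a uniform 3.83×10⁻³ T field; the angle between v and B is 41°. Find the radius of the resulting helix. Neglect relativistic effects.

v⊥ = v sinθ = 1.41×10⁷·sin41° ≈ 9.250×10⁶ m/s.
r = m v⊥/(|q|B) = (9.6×10⁻²⁶)(9.250×10⁶)/((1.6×10⁻¹⁹)(3.83×10⁻³)) ≈ 1450 m.

r ≈ 1450 m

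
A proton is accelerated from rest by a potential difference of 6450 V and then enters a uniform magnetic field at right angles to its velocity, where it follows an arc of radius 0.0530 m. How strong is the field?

B ≈ 0.219 T

v = √(2|q|V/m) = √(2·1.602×10⁻¹⁹·6450/1.673×10⁻²⁷) ≈ 1.111×10⁶ m/s.
B = mv/(|q|r) = (1.673×10⁻²⁷)(1.111×10⁶)/((1.602×10⁻¹⁹)(0.0530)) ≈ 0.219 T.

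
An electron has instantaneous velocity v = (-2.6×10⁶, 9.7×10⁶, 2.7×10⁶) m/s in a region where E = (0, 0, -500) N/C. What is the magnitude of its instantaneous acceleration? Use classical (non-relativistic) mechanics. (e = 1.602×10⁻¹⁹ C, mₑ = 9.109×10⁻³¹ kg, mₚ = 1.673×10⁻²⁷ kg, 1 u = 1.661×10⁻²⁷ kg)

|a| ≈ 8.79×10¹³ m/s²

Only an electric field acts, so F = qE = (−1.602×10⁻¹⁹ C)·(0, 0, -500) = (0, 0, 8.01×10⁻¹⁷) N.
|a| = |F|/m = 8.010×10⁻¹⁷/9.109×10⁻³¹ ≈ 8.79×10¹³ m/s².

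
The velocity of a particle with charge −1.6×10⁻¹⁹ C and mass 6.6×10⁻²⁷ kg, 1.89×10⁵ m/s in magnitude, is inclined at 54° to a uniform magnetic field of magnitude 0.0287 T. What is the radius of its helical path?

v⊥ = v sinθ = 1.89×10⁵·sin54° ≈ 1.529×10⁵ m/s.
r = m v⊥/(|q|B) = (6.6×10⁻²⁷)(1.529×10⁵)/((1.6×10⁻¹⁹)(0.0287)) ≈ 0.220 m.

r ≈ 0.220 m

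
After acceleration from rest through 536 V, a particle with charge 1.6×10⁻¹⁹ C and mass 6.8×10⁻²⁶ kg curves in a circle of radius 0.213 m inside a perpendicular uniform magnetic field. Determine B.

v = √(2|q|V/m) = √(2·1.6×10⁻¹⁹·536/6.8×10⁻²⁶) ≈ 5.022×10⁴ m/s.
B = mv/(|q|r) = (6.8×10⁻²⁶)(5.022×10⁴)/((1.6×10⁻¹⁹)(0.213)) ≈ 0.100 T.

B ≈ 0.100 T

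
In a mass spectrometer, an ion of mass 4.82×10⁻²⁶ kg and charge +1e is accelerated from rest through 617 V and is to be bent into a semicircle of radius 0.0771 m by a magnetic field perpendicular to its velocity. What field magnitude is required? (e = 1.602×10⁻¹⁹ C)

v = √(2|q|V/m) = √(2·1.602×10⁻¹⁹·617/4.82×10⁻²⁶) ≈ 6.404×10⁴ m/s.
B = mv/(|q|r) = (4.82×10⁻²⁶)(6.404×10⁴)/((1.602×10⁻¹⁹)(0.0771)) ≈ 0.250 T.

B ≈ 0.250 T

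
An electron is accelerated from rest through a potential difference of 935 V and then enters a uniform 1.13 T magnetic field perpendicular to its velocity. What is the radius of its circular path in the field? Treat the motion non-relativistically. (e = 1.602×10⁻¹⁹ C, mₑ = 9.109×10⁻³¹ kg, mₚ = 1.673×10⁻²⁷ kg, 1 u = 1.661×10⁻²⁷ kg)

Acceleration: |q|V = ½mv² ⇒ v = √(2|q|V/m) = √(2·1.602×10⁻¹⁹·935/9.109×10⁻³¹) ≈ 1.813×10⁷ m/s.
In the field: r = mv/(|q|B) = (9.109×10⁻³¹)(1.813×10⁷)/((1.602×10⁻¹⁹)(1.13)) ≈ 9.13×10⁻⁵ m.

r ≈ 9.13×10⁻⁵ m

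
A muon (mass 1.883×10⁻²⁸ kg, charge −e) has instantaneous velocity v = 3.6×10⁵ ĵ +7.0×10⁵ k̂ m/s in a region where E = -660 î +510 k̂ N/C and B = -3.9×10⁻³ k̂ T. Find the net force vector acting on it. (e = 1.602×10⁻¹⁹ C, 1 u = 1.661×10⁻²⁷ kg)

F ≈ (3.31×10⁻¹⁶, 0, -8.17×10⁻¹⁷) N

v×B = (-1400, 0, 0) N/C.
E + v×B = (-2060, 0, 510) N/C.
F = q(E + v×B) = (−1.602×10⁻¹⁹ C)·(-2060, 0, 510) = (3.31×10⁻¹⁶, 0, -8.17×10⁻¹⁷) N.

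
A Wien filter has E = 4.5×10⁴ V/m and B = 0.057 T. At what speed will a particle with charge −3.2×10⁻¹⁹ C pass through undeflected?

v = 7.9×10⁵ m/s

Straight-line motion ⇒ electric and magnetic forces cancel, so E = vB.
v = E/B = 4.5×10⁴/0.057 = 7.9×10⁵ m/s.
The result is independent of the particle's charge and mass.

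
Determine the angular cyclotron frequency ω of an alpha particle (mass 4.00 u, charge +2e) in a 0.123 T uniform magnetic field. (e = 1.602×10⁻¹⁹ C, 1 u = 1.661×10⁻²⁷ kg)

ω ≈ 5.93×10⁶ rad/s

ω = |q|B/m.
ω = (3.204×10⁻¹⁹)(0.123)/6.644×10⁻²⁷ ≈ 5.93×10⁶ rad/s.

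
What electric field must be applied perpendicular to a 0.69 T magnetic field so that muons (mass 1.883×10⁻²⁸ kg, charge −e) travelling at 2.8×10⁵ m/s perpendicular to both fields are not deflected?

For straight-line motion qE = qvB, so E = vB.
E = 2.8×10⁵ × 0.69 = 1.9×10⁵ V/m.

E = 1.9×10⁵ V/m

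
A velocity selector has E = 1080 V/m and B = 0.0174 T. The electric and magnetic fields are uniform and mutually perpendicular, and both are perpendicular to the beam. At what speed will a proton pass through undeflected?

Zero net Lorentz force requires |qE| = |q v×B|, i.e. E = vB.
v = E/B = 1080/0.0174 = 6.21×10⁴ m/s.
The result is independent of the particle's charge and mass.

v = 6.21×10⁴ m/s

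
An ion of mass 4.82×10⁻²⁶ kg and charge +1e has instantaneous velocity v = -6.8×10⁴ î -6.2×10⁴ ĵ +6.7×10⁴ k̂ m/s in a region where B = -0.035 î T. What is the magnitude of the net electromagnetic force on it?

|F| ≈ 5.12×10⁻¹⁶ N

v×B = (0, -2340, -2170) N/C.
F = q v×B = (1.602×10⁻¹⁹ C)·(0, -2340, -2170) = (0, -3.76×10⁻¹⁶, -3.48×10⁻¹⁶) N.
|F| = 5.12×10⁻¹⁶ N.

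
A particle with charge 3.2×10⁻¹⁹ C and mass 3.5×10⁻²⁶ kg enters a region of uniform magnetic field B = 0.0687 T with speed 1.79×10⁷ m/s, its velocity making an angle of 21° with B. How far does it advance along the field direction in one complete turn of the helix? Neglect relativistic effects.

v∥ = v cosθ = 1.79×10⁷·cos21° ≈ 1.671×10⁷ m/s.
T = 2πm/(|q|B) = 2π(3.5×10⁻²⁶)/((3.2×10⁻¹⁹)(0.0687)) ≈ 1.000×10⁻⁵ s.
pitch = v∥ T = (1.671×10⁷)(1.000×10⁻⁵) ≈ 167 m.

p ≈ 167 m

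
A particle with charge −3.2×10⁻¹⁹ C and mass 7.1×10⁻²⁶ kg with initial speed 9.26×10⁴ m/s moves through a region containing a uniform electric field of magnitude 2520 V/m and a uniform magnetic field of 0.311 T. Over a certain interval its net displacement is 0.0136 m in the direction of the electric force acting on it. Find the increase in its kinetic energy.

The magnetic force is always ⟂ v and does no work; only the electric force changes KE.
ΔKE = F_E · d = |q|E d = (3.2×10⁻¹⁹)(2520)(0.0136) ≈ 1.10×10⁻¹⁷ J.

ΔKE ≈ 1.10×10⁻¹⁷ J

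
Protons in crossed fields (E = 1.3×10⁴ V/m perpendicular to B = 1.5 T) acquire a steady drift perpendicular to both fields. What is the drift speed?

In crossed fields the guiding centre drifts at v_d = |E×B|/B² = E/B, independent of charge and mass.
v_d = 1.3×10⁴/1.5 = 8700 m/s.

v_d ≈ 8700 m/s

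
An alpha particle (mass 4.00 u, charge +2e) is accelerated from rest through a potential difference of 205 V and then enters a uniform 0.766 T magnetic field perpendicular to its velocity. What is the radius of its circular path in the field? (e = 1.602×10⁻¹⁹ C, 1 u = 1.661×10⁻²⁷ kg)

r ≈ 3.81×10⁻³ m

Acceleration: |q|V = ½mv² ⇒ v = √(2|q|V/m) = √(2·3.204×10⁻¹⁹·205/6.644×10⁻²⁷) ≈ 1.406×10⁵ m/s.
In the field: r = mv/(|q|B) = (6.644×10⁻²⁷)(1.406×10⁵)/((3.204×10⁻¹⁹)(0.766)) ≈ 3.81×10⁻³ m.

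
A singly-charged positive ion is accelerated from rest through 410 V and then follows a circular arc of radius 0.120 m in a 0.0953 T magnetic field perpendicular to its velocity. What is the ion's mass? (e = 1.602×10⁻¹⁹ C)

Combine |q|V = ½mv² and r = mv/(|q|B): eliminate v to get m = qB²r²/(2V).
m = (1.602×10⁻¹⁹)(0.0953)²(0.120)²/(2·410) ≈ 2.56×10⁻²⁶ kg.

m ≈ 2.56×10⁻²⁶ kg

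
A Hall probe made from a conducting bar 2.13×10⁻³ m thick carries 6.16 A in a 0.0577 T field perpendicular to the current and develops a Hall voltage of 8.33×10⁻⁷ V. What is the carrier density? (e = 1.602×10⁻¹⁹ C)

From V_H = IB/(n e t), n = IB/(V_H e t).
n = (6.16)(0.0577)/((8.33×10⁻⁷)(1.602×10⁻¹⁹)(2.13×10⁻³)) ≈ 1.25×10²⁷ m⁻³.

n ≈ 1.25×10²⁷ m⁻³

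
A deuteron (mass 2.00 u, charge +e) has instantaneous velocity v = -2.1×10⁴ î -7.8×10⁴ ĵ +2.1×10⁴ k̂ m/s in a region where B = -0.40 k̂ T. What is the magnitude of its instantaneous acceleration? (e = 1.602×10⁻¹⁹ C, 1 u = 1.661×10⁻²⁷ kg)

v×B = (3.12×10⁴, -8400, 0) N/C.
F = q v×B = (1.602×10⁻¹⁹ C)·(3.12×10⁴, -8400, 0) = (5.00×10⁻¹⁵, -1.35×10⁻¹⁵, 0) N.
|a| = |F|/m = 5.176×10⁻¹⁵/3.322×10⁻²⁷ ≈ 1.56×10¹² m/s².

|a| ≈ 1.56×10¹² m/s²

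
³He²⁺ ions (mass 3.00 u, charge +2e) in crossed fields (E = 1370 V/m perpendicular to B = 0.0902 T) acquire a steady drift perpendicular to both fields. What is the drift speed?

The steady drift has the magnetic force balancing the electric force, so v_d = E/B.
v_d = 1370/0.0902 = 1.52×10⁴ m/s.

v_d ≈ 1.52×10⁴ m/s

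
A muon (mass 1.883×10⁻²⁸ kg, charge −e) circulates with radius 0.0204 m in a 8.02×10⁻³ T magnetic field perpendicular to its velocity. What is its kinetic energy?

v = |q|Br/m, then KE = ½mv² = (qBr)²/(2m).
v = (1.602×10⁻¹⁹)(8.02×10⁻³)(0.0204)/1.883×10⁻²⁸ ≈ 1.392×10⁵ m/s.
KE = ½(1.883×10⁻²⁸)(1.392×10⁵)² ≈ 1.82×10⁻¹⁸ J = 11.4 eV.

KE ≈ 11.4 eV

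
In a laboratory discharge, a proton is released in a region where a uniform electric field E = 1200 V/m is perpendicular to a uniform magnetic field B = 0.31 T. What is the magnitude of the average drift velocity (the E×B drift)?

v_d ≈ 3900 m/s

The steady drift has the magnetic force balancing the electric force, so v_d = E/B.
v_d = 1200/0.31 = 3900 m/s.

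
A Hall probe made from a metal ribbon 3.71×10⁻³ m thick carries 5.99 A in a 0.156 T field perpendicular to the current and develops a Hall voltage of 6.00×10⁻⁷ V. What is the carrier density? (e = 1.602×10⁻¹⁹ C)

n ≈ 2.62×10²⁷ m⁻³

From V_H = IB/(n e t), n = IB/(V_H e t).
n = (5.99)(0.156)/((6.00×10⁻⁷)(1.602×10⁻¹⁹)(3.71×10⁻³)) ≈ 2.62×10²⁷ m⁻³.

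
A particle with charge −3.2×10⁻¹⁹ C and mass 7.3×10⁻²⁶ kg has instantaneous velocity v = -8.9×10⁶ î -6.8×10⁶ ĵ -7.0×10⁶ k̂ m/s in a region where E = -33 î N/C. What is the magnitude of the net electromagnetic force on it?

Only an electric field acts, so F = qE = (−3.2×10⁻¹⁹ C)·(-33.0, 0, 0) = (1.06×10⁻¹⁷, 0, 0) N.
|F| = 1.06×10⁻¹⁷ N.

|F| ≈ 1.06×10⁻¹⁷ N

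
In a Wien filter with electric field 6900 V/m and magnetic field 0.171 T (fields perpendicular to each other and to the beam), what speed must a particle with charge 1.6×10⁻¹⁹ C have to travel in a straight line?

For undeflected motion the electric and magnetic forces balance: qE = qvB.
v = E/B = 6900/0.171 = 4.04×10⁴ m/s.

v = 4.04×10⁴ m/s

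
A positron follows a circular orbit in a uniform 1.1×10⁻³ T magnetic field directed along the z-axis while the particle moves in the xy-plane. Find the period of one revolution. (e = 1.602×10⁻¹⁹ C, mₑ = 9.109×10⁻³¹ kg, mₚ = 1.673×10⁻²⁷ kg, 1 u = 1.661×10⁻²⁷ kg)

The cyclotron period depends only on m, q, B: T = 2πm/(|q|B).
T = 2π(9.109×10⁻³¹)/((1.602×10⁻¹⁹)(1.1×10⁻³)) ≈ 3.2×10⁻⁸ s.

T ≈ 3.2×10⁻⁸ s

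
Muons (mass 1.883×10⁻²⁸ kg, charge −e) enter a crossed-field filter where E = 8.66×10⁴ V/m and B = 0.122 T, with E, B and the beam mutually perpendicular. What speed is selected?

Straight-line motion ⇒ electric and magnetic forces cancel, so E = vB.
v = E/B = 8.66×10⁴/0.122 = 7.10×10⁵ m/s.

v = 7.10×10⁵ m/s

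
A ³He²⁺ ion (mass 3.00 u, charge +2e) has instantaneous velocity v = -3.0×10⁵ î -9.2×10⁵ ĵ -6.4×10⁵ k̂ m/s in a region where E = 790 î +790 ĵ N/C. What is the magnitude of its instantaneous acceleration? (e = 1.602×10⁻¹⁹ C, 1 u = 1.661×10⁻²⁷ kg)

Only an electric field acts, so F = qE = (3.204×10⁻¹⁹ C)·(790, 790, 0) = (2.53×10⁻¹⁶, 2.53×10⁻¹⁶, 0) N.
|a| = |F|/m = 3.580×10⁻¹⁶/4.983×10⁻²⁷ ≈ 7.18×10¹⁰ m/s².

|a| ≈ 7.18×10¹⁰ m/s²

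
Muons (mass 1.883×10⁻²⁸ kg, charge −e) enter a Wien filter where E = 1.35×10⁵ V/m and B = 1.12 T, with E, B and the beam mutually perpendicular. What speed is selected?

Straight-line motion ⇒ electric and magnetic forces cancel, so E = vB.
v = E/B = 1.35×10⁵/1.12 = 1.21×10⁵ m/s.

v = 1.21×10⁵ m/s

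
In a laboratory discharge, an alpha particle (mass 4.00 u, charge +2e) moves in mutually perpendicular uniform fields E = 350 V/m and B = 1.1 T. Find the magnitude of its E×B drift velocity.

The E×B drift speed is v_d = E/B.
v_d = 350/1.1 = 320 m/s.

v_d ≈ 320 m/s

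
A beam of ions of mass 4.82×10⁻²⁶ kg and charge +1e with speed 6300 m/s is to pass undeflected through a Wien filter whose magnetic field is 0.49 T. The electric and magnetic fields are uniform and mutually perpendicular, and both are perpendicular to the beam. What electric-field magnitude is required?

For straight-line motion qE = qvB, so E = vB.
E = 6300 × 0.49 = 3100 V/m.

E = 3100 V/m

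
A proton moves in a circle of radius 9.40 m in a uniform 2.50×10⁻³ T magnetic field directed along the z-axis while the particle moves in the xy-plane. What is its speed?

From |q|vB = mv²/r, v = |q|Br/m.
v = (1.602×10⁻¹⁹)(2.50×10⁻³)(9.40)/1.673×10⁻²⁷ ≈ 2.25×10⁶ m/s.

v ≈ 2.25×10⁶ m/s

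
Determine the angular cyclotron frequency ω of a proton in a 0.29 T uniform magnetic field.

ω = |q|B/m.
ω = (1.602×10⁻¹⁹)(0.29)/1.673×10⁻²⁷ ≈ 2.8×10⁷ rad/s.

ω ≈ 2.8×10⁷ rad/s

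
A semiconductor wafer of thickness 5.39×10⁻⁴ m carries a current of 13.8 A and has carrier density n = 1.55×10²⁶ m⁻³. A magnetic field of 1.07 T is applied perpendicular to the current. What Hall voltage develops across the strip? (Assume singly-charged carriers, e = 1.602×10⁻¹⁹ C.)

V_H = IB/(n e t).
V_H = (13.8)(1.07)/((1.55×10²⁶)(1.602×10⁻¹⁹)(5.39×10⁻⁴)) ≈ 1.10×10⁻³ V.

V_H ≈ 1.10×10⁻³ V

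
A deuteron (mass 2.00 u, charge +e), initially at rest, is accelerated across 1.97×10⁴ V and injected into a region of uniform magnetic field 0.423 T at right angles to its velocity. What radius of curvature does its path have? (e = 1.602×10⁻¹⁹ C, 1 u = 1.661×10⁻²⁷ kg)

Acceleration: |q|V = ½mv² ⇒ v = √(2|q|V/m) = √(2·1.602×10⁻¹⁹·1.97×10⁴/3.322×10⁻²⁷) ≈ 1.378×10⁶ m/s.
In the field: r = mv/(|q|B) = (3.322×10⁻²⁷)(1.378×10⁶)/((1.602×10⁻¹⁹)(0.423)) ≈ 0.0676 m.

r ≈ 0.0676 m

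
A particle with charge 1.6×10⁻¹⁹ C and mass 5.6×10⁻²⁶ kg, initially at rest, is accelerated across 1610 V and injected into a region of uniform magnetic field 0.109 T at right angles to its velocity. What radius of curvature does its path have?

Acceleration: |q|V = ½mv² ⇒ v = √(2|q|V/m) = √(2·1.6×10⁻¹⁹·1610/5.6×10⁻²⁶) ≈ 9.592×10⁴ m/s.
In the field: r = mv/(|q|B) = (5.6×10⁻²⁶)(9.592×10⁴)/((1.6×10⁻¹⁹)(0.109)) ≈ 0.308 m.

r ≈ 0.308 m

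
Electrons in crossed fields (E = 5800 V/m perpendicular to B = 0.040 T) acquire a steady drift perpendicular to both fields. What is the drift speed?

v_d ≈ 1.4×10⁵ m/s

The E×B drift speed is v_d = E/B.
v_d = 5800/0.040 = 1.4×10⁵ m/s.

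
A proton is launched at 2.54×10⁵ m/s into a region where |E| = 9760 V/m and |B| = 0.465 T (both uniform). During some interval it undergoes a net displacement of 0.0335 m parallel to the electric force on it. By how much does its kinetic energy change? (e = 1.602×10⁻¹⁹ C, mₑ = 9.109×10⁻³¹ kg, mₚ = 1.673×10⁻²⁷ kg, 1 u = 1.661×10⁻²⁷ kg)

ΔKE ≈ 5.24×10⁻¹⁷ J

The magnetic force is always ⟂ v and does no work; only the electric force changes KE.
ΔKE = F_E · d = |q|E d = (1.602×10⁻¹⁹)(9760)(0.0335) ≈ 5.24×10⁻¹⁷ J.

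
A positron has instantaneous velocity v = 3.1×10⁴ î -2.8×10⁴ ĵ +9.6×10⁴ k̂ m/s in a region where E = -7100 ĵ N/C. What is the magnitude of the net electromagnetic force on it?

|F| ≈ 1.14×10⁻¹⁵ N

Only an electric field acts, so F = qE = (1.602×10⁻¹⁹ C)·(0, -7100, 0) = (0, -1.14×10⁻¹⁵, 0) N.
|F| = 1.14×10⁻¹⁵ N.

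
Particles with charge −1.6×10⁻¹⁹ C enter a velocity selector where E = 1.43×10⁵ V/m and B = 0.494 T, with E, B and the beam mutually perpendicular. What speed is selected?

Zero net Lorentz force requires |qE| = |q v×B|, i.e. E = vB.
v = E/B = 1.43×10⁵/0.494 = 2.89×10⁵ m/s.

v = 2.89×10⁵ m/s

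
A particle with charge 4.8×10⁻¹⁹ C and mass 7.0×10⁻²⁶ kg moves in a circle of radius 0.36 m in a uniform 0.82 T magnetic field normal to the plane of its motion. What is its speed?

From |q|vB = mv²/r, v = |q|Br/m.
v = (4.8×10⁻¹⁹)(0.82)(0.36)/7.0×10⁻²⁶ ≈ 2.0×10⁶ m/s.

v ≈ 2.0×10⁶ m/s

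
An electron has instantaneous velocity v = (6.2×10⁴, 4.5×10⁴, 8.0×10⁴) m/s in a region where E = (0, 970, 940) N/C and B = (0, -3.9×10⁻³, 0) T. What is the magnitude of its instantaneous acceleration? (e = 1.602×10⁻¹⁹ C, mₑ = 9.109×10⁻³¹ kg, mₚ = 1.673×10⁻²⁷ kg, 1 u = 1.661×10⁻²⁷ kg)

v×B = (312, 0, -242) N/C.
E + v×B = (312, 970, 698) N/C.
F = q(E + v×B) = (−1.602×10⁻¹⁹ C)·(312, 970, 698) = (-5.00×10⁻¹⁷, -1.55×10⁻¹⁶, -1.12×10⁻¹⁶) N.
|a| = |F|/m = 1.979×10⁻¹⁶/9.109×10⁻³¹ ≈ 2.17×10¹⁴ m/s².

|a| ≈ 2.17×10¹⁴ m/s²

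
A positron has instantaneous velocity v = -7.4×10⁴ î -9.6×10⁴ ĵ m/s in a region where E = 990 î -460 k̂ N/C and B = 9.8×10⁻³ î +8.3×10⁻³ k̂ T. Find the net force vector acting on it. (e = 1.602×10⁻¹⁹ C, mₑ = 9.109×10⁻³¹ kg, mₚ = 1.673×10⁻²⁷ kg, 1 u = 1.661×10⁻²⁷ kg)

v×B = (-797, 614, 941) N/C.
E + v×B = (193, 614, 481) N/C.
F = q(E + v×B) = (1.602×10⁻¹⁹ C)·(193, 614, 481) = (3.10×10⁻¹⁷, 9.84×10⁻¹⁷, 7.70×10⁻¹⁷) N.

F ≈ (3.10×10⁻¹⁷, 9.84×10⁻¹⁷, 7.70×10⁻¹⁷) N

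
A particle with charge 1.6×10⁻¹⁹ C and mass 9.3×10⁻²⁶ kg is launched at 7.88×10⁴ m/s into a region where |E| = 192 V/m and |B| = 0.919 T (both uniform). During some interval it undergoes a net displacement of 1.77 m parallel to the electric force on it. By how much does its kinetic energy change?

The magnetic force is always ⟂ v and does no work; only the electric force changes KE.
ΔKE = F_E · d = |q|E d = (1.6×10⁻¹⁹)(192)(1.77) ≈ 5.44×10⁻¹⁷ J.

ΔKE ≈ 5.44×10⁻¹⁷ J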